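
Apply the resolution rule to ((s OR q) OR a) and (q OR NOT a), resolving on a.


The clauses contain complementary literals a and NOTa.
Resolution eliminates this pair and disjoins the remaining literals (merging duplicates).

(s OR q)


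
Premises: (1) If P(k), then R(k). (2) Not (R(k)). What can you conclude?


Modus tollens: from (P → Q) and ¬Q, infer ¬P.
Q = 'R(k)' is denied; since P → Q, P must also fail.

Not (P(k)).


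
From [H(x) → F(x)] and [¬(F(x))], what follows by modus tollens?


Modus tollens: from (P → Q) and ¬Q, infer ¬P.
Q = 'F(x)' is denied; since P → Q, P must also fail.

Not (H(x)).


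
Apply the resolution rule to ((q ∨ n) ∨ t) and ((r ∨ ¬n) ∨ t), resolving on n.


The clauses contain complementary literals n and ¬n.
Resolution eliminates this pair and disjoins the remaining literals (merging duplicates).

((t ∨ q) ∨ r)


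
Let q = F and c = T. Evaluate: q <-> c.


Biconditional is true when both operands have the same truth value.
Substitute: q=F, c=T.
F <-> T evaluates to F.

F


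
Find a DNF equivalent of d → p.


Step 1: Rewrite d → p as ¬d ∨ p.

(¬d) ∨ p


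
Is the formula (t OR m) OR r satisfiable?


Search for a satisfying assignment over {m, r, t}.
Try m=T, r=F, t=F: the formula evaluates to T.
A satisfying assignment exists.

Satisfiable.


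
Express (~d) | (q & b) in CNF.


Step 1: Distribute ∨ over ∧: (¬d) ∨ (q ∧ b) = ((¬d) ∨ q) ∧ ((¬d) ∨ b).

((~d) | q) & ((~d) | b)


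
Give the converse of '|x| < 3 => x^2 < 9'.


The converse of (P → Q) is (Q → P). It is not in general equivalent to the original.
Here P = '|x| < 3' and Q = 'x^2 < 9'.

If x^2 < 9, then |x| < 3.


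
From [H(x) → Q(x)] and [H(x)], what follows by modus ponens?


Modus ponens: from (P → Q) and P, infer Q.
P = 'H(x)' is asserted, and P → Q holds, so Q follows.

Q(x).


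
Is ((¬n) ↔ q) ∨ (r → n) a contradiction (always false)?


Truth table over {n, q, r}:
n | q | r | φ
-------------
F | F | F | T
T | F | F | T
F | T | F | T
T | T | F | T
F | F | T | F
T | F | T | T
F | T | T | T
T | T | T | T
Satisfying assignment at row 1: n=F, q=F, r=F gives T.

No, it is not a contradiction.


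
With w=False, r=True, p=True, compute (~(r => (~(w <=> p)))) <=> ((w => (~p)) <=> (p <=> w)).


Substitute w=False, r=True, p=True:
w <=> p = False <=> True = False
~(w <=> p) = True
r => (~(w <=> p)) = True => True = True
~(r => (~(w <=> p))) = False
~p = False
w => (~p) = False => False = True
p <=> w = True <=> False = False
(w => (~p)) <=> (p <=> w) = True <=> False = False
(~(r => (~(w <=> p)))) <=> ((w => (~p)) <=> (p <=> w)) = False <=> False = True

True


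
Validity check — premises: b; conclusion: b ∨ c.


This matches the form of disjunction introduction: the conclusion follows in every model of the premises.

Valid.


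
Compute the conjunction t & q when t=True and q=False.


Conjunction is true only when both operands are true.
Substitute: t=True, q=False.
True & False evaluates to False.

False


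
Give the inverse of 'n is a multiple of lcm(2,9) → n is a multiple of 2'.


The inverse of (P → Q) is (¬P → ¬Q). It is equivalent to the converse, not to the original.
Here P = 'n is a multiple of lcm(2,9)' and Q = 'n is a multiple of 2'.

If not (n is a multiple of lcm(2,9)), then not (n is a multiple of 2).


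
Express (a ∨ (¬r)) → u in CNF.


Step 1: Rewrite as ¬(a ∨ (¬r)) ∨ u = (¬a ∧ ¬(¬r)) ∨ u.
Step 2: Distribute ∨ over ∧.
Step 3: Eliminate any double negations (¬¬X = X).

((¬a) ∨ u) ∧ (r ∨ u)


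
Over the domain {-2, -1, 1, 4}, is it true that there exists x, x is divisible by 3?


Evaluate the predicate on each element: -2:F, -1:F, 1:F, 4:F.
No element satisfies the predicate.

F


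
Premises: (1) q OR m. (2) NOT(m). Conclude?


Disjunctive syllogism: from (P ∨ Q) and ¬P, infer Q.
One disjunct, 'm', is ruled out; the other must hold.

q


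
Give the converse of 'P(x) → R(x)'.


The converse of (P → Q) is (Q → P). It is not in general equivalent to the original.
Here P = 'P(x)' and Q = 'R(x)'.

If R(x), then P(x).


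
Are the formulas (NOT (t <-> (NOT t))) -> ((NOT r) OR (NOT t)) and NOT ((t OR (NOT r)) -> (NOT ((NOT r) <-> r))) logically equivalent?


Compare truth tables:
r | t | φ | ψ
-------------
F | F | T | F
T | F | T | F
F | T | T | F
T | T | F | F
They differ at row 1 (r=F, t=F): φ=T but ψ=F.

No, they are not logically equivalent.


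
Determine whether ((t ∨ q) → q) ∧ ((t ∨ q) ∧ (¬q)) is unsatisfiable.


Truth table over {q, t}:
q | t | φ
---------
F | F | F
T | F | F
F | T | F
T | T | F
Every row is false.

Yes, it is a contradiction.


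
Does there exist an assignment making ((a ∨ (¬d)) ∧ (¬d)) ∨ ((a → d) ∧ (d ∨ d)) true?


Search for a satisfying assignment over {a, d}.
Try a=F, d=F: the formula evaluates to T.
A satisfying assignment exists.

Satisfiable.


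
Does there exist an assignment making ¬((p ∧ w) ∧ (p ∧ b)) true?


Search for a satisfying assignment over {b, p, w}.
Try b=F, p=F, w=F: the formula evaluates to T.
A satisfying assignment exists.

Satisfiable.


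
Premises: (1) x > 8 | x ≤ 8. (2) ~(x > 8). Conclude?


Disjunctive syllogism: from (P ∨ Q) and ¬P, infer Q.
One disjunct, 'x > 8', is ruled out; the other must hold.

x ≤ 8


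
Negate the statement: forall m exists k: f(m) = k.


Negation flips each quantifier (∀↔∃) and negates the inner predicate.
¬(forall m exists k: φ) = exists m forall k: ¬φ.

exists m forall k: ~(f(m) = k)


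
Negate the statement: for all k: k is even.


¬(for all x: φ) = there exists x: ¬φ, and ¬(there exists x: φ) = for all x: ¬φ.
Apply to the universal statement.

there exists k: NOT(k is even)


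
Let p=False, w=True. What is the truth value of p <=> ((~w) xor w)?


Substitute p=False, w=True:
~w = False
(~w) xor w = False xor True = True
p <=> ((~w) xor w) = False <=> True = False

False


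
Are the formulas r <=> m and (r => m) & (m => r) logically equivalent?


Compare truth tables:
m | r | φ | ψ
-------------
False | False | True | True
True | False | False | False
False | True | False | False
True | True | True | True
The columns φ and ψ agree on every row.

Yes, they are logically equivalent.


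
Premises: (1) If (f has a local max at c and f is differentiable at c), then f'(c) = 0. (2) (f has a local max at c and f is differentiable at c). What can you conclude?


Modus ponens: from (P → Q) and P, infer Q.
P = '(f has a local max at c and f is differentiable at c)' is asserted, and P → Q holds, so Q follows.

f'(c) = 0.


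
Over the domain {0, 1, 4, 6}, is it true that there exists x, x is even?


Evaluate the predicate on each element: 0:T, 1:F, 4:T, 6:T.
Witness x = 0 satisfies the predicate.

T


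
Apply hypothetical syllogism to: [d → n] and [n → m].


Hypothetical syllogism: from (P → Q) and (Q → R), infer (P → R).
Chain the two implications through the shared middle term 'n'.

d → m


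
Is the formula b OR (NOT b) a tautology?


Build the truth table over {b}:
b | φ
-----
F | T
T | T
Every row evaluates to true.

Yes, it is a tautology.


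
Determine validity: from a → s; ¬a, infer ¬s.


This is denying the antecedent (fallacy). There exist truth assignments where the premises are all true but the conclusion is false.

Invalid.


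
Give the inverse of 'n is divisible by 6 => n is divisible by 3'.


The inverse of (P → Q) is (¬P → ¬Q). It is equivalent to the converse, not to the original.
Here P = 'n is divisible by 6' and Q = 'n is divisible by 3'.

If not (n is divisible by 6), then not (n is divisible by 3).


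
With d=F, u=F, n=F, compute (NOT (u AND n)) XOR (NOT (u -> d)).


Substitute d=F, u=F, n=F:
u AND n = F AND F = F
NOT (u AND n) = T
u -> d = F -> F = T
NOT (u -> d) = F
(NOT (u AND n)) XOR (NOT (u -> d)) = T XOR F = T

T


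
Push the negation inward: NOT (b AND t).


De Morgan: the negation of a conjunction is the disjunction of the negations.
Distribute NOT across AND, flipping it to OR, and negate each literal.

(NOT b) OR (NOT t)


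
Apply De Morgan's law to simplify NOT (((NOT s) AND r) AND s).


De Morgan: the negation of a conjunction is the disjunction of the negations.
Distribute NOT across AND, flipping it to OR, and negate each literal.

(s OR (NOT r)) OR (NOT s)


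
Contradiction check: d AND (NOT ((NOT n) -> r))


Truth table over {d, n, r}:
d | n | r | φ
-------------
F | F | F | F
T | F | F | T
F | T | F | F
T | T | F | F
F | F | T | F
T | F | T | F
F | T | T | F
T | T | T | F
Satisfying assignment at row 2: d=T, n=F, r=F gives T.

No, it is not a contradiction.


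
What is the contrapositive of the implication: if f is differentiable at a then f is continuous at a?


The contrapositive of (P → Q) is (¬Q → ¬P); it is logically equivalent to the original.
Here P = 'f is differentiable at a' and Q = 'f is continuous at a'.

If not (f is continuous at a), then not (f is differentiable at a).


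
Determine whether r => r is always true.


Build the truth table over {r}:
r | φ
-----
False | True
True | True
Every row evaluates to true.

Yes, it is a tautology.


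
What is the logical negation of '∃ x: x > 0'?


¬(∀ x: φ) = ∃ x: ¬φ, and ¬(∃ x: φ) = ∀ x: ¬φ.
Apply to the existential statement.

∀ x: ¬(x > 0)


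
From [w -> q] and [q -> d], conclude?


Hypothetical syllogism: from (P → Q) and (Q → R), infer (P → R).
Chain the two implications through the shared middle term 'q'.

w -> d


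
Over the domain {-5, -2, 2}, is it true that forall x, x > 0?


Evaluate the predicate on each element: -5:False, -2:False, 2:True.
Counterexample x = -5 fails the predicate.

False


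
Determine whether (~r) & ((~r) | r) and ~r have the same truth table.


Compare truth tables:
r | φ | ψ
---------
False | True | True
True | False | False
The columns φ and ψ agree on every row.

Yes, they are logically equivalent.


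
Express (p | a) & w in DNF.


Step 1: Distribute ∧ over ∨: (p ∨ a) ∧ w = (p ∧ w) ∨ (a ∧ w).

(p & w) | (a & w)


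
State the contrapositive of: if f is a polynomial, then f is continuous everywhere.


The contrapositive of (P → Q) is (¬Q → ¬P); it is logically equivalent to the original.
Here P = 'f is a polynomial' and Q = 'f is continuous everywhere'.

If not (f is continuous everywhere), then not (f is a polynomial).


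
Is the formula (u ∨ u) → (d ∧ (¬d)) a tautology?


Build the truth table over {d, u}:
d | u | φ
---------
F | F | T
T | F | T
F | T | F
T | T | F
Counterexample at row 3: with d=F, u=T, the formula is F.

No, it is not a tautology.


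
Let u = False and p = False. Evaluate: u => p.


Implication is false only when antecedent is true and consequent is false.
Substitute: u=False, p=False.
False => False evaluates to True.

True


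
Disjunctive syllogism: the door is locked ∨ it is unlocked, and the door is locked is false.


Disjunctive syllogism: from (P ∨ Q) and ¬P, infer Q.
One disjunct, 'the door is locked', is ruled out; the other must hold.

it is unlocked


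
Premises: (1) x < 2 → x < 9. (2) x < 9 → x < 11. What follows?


Hypothetical syllogism: from (P → Q) and (Q → R), infer (P → R).
Chain the two implications through the shared middle term 'x < 9'.

x < 2 → x < 11


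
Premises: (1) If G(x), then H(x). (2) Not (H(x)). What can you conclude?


Modus tollens: from (P → Q) and ¬Q, infer ¬P.
Q = 'H(x)' is denied; since P → Q, P must also fail.

Not (G(x)).


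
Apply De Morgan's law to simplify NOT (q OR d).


De Morgan: the negation of a disjunction is the conjunction of the negations.
Distribute NOT across OR, flipping it to AND, and negate each literal.

(NOT q) AND (NOT d)


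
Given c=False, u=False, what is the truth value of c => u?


Implication is false only when antecedent is true and consequent is false.
Substitute: c=False, u=False.
False => False evaluates to True.

True


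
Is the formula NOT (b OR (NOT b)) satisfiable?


Check all 2 assignments over {b}:
b | φ
-----
F | F
T | F
No assignment makes the formula true.

Unsatisfiable.


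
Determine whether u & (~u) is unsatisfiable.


Truth table over {u}:
u | φ
-----
False | False
True | False
Every row is false.

Yes, it is a contradiction.


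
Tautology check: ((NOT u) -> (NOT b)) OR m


Build the truth table over {b, m, u}:
b | m | u | φ
-------------
F | F | F | T
T | F | F | F
F | T | F | T
T | T | F | T
F | F | T | T
T | F | T | T
F | T | T | T
T | T | T | T
Counterexample at row 2: with b=T, m=F, u=F, the formula is F.

No, it is not a tautology.


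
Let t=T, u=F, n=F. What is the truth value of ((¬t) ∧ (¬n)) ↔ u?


Substitute t=T, u=F, n=F:
¬t = F
¬n = T
(¬t) ∧ (¬n) = F ∧ T = F
((¬t) ∧ (¬n)) ↔ u = F ↔ F = T

T


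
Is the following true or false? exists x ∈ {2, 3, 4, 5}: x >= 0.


Evaluate the predicate on each element: 2:True, 3:True, 4:True, 5:True.
Witness x = 2 satisfies the predicate.

True


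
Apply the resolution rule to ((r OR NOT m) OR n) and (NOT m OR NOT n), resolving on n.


The clauses contain complementary literals n and NOTn.
Resolution eliminates this pair and disjoins the remaining literals (merging duplicates).

(NOT m OR r)


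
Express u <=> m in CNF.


Step 1: Rewrite u ↔ m as (u → m) ∧ (m → u).
Step 2: Rewrite each implication as a disjunction.

((~u) | m) & ((~m) | u)


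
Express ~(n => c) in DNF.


Step 1: Rewrite implication then negate: ¬(¬n ∨ c) = n ∧ ¬c.

n & (~c)


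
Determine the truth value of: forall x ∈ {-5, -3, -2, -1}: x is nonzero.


Evaluate the predicate on each element: -5:True, -3:True, -2:True, -1:True.
Every element satisfies the predicate.

True


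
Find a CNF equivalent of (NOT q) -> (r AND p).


Step 1: Rewrite (¬q) → (r ∧ p) as ¬(¬q) ∨ (r ∧ p).
Step 2: Distribute ∨ over ∧.
Step 3: Eliminate any double negations (¬¬X = X).

(q OR r) AND (q OR p)


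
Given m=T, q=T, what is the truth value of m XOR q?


Exclusive or is true when exactly one operand is true.
Substitute: m=T, q=T.
T XOR T evaluates to F.

F


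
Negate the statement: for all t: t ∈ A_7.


¬(for all x: φ) = there exists x: ¬φ, and ¬(there exists x: φ) = for all x: ¬φ.
Apply to the universal statement.

there exists t: NOT(t ∈ A_7)


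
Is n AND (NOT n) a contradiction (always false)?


Truth table over {n}:
n | φ
-----
F | F
T | F
Every row is false.

Yes, it is a contradiction.


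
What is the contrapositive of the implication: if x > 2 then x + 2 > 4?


The contrapositive of (P → Q) is (¬Q → ¬P); it is logically equivalent to the original.
Here P = 'x > 2' and Q = 'x + 2 > 4'.

If not (x + 2 > 4), then not (x > 2).


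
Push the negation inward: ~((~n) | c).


De Morgan: the negation of a disjunction is the conjunction of the negations.
Distribute ~ across |, flipping it to &, and negate each literal.

n & (~c)


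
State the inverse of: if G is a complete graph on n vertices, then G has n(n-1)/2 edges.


The inverse of (P → Q) is (¬P → ¬Q). It is equivalent to the converse, not to the original.
Here P = 'G is a complete graph on n vertices' and Q = 'G has n(n-1)/2 edges'.

If not (G is a complete graph on n vertices), then not (G has n(n-1)/2 edges).


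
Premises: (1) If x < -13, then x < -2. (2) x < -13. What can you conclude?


Modus ponens: from (P → Q) and P, infer Q.
P = 'x < -13' is asserted, and P → Q holds, so Q follows.

x < -2.


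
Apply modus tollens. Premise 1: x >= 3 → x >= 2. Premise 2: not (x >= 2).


Modus tollens: from (P → Q) and ¬Q, infer ¬P.
Q = 'x >= 2' is denied; since P → Q, P must also fail.

Not (x >= 3).


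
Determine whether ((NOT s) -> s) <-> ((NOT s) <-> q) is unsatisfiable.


Truth table over {q, s}:
q | s | φ
---------
F | F | T
T | F | F
F | T | T
T | T | F
Satisfying assignment at row 1: q=F, s=F gives T.

No, it is not a contradiction.


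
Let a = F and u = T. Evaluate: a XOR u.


Exclusive or is true when exactly one operand is true.
Substitute: a=F, u=T.
F XOR T evaluates to T.

T


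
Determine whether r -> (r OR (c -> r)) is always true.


Build the truth table over {c, r}:
c | r | φ
---------
F | F | T
T | F | T
F | T | T
T | T | T
Every row evaluates to true.

Yes, it is a tautology.


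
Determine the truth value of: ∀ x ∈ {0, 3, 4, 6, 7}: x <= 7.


Evaluate the predicate on each element: 0:T, 3:T, 4:T, 6:T, 7:T.
Every element satisfies the predicate.

T


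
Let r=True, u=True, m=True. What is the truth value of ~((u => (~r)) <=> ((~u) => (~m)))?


Substitute r=True, u=True, m=True:
~r = False
u => (~r) = True => False = False
~u = False
~m = False
(~u) => (~m) = False => False = True
(u => (~r)) <=> ((~u) => (~m)) = False <=> True = False
~((u => (~r)) <=> ((~u) => (~m))) = True

True


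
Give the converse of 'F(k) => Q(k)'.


The converse of (P → Q) is (Q → P). It is not in general equivalent to the original.
Here P = 'F(k)' and Q = 'Q(k)'.

If Q(k), then F(k).


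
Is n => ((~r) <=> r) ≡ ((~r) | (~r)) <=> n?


Compare truth tables:
n | r | φ | ψ
-------------
False | False | True | False
True | False | False | True
False | True | True | True
True | True | False | False
They differ at row 1 (n=False, r=False): φ=True but ψ=False.

No, they are not logically equivalent.


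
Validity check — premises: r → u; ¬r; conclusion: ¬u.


This is denying the antecedent (fallacy). There exist truth assignments where the premises are all true but the conclusion is false.

Invalid.


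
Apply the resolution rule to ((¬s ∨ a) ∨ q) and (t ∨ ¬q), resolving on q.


The clauses contain complementary literals q and ¬q.
Resolution eliminates this pair and disjoins the remaining literals (merging duplicates).

((a ∨ ¬s) ∨ t)


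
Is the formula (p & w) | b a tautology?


Build the truth table over {b, p, w}:
b | p | w | φ
-------------
False | False | False | False
True | False | False | True
False | True | False | False
True | True | False | True
False | False | True | False
True | False | True | True
False | True | True | True
True | True | True | True
Counterexample at row 1: with b=False, p=False, w=False, the formula is False.

No, it is not a tautology.


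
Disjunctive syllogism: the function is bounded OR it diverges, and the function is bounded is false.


Disjunctive syllogism: from (P ∨ Q) and ¬P, infer Q.
One disjunct, 'the function is bounded', is ruled out; the other must hold.

it diverges


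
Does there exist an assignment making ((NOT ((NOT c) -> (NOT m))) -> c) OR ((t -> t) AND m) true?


Search for a satisfying assignment over {c, m, t}.
Try c=F, m=F, t=F: the formula evaluates to T.
A satisfying assignment exists.

Satisfiable.


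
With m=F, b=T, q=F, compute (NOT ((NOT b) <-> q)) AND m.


Substitute m=F, b=T, q=F:
NOT b = F
(NOT b) <-> q = F <-> F = T
NOT ((NOT b) <-> q) = F
(NOT ((NOT b) <-> q)) AND m = F AND F = F

F


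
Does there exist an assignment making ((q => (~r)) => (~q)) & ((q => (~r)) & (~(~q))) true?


Check all 4 assignments over {q, r}:
q | r | φ
---------
False | False | False
True | False | False
False | True | False
True | True | False
No assignment makes the formula true.

Unsatisfiable.


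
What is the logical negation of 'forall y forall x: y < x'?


Negation flips each quantifier (∀↔∃) and negates the inner predicate.
¬(forall y forall x: φ) = exists y exists x: ¬φ.

exists y exists x: ~(y < x)


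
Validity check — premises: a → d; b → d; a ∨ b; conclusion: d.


This matches the form of proof by cases: the conclusion follows in every model of the premises.

Valid.


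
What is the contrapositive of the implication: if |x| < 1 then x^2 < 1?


The contrapositive of (P → Q) is (¬Q → ¬P); it is logically equivalent to the original.
Here P = '|x| < 1' and Q = 'x^2 < 1'.

If not (x^2 < 1), then not (|x| < 1).


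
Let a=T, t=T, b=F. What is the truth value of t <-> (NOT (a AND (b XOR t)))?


Substitute a=T, t=T, b=F:
b XOR t = F XOR T = T
a AND (b XOR t) = T AND T = T
NOT (a AND (b XOR t)) = F
t <-> (NOT (a AND (b XOR t))) = T <-> F = F

F


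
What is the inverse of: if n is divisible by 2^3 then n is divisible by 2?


The inverse of (P → Q) is (¬P → ¬Q). It is equivalent to the converse, not to the original.
Here P = 'n is divisible by 2^3' and Q = 'n is divisible by 2'.

If not (n is divisible by 2^3), then not (n is divisible by 2).


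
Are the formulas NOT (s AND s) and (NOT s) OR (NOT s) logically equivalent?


Compare truth tables:
s | φ | ψ
---------
F | T | T
T | F | F
The columns φ and ψ agree on every row.

Yes, they are logically equivalent.


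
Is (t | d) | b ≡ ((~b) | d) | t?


Compare truth tables:
b | d | t | φ | ψ
-----------------
False | False | False | False | True
True | False | False | True | False
False | True | False | True | True
True | True | False | True | True
False | False | True | True | True
True | False | True | True | True
False | True | True | True | True
True | True | True | True | True
They differ at row 1 (b=False, d=False, t=False): φ=False but ψ=True.

No, they are not logically equivalent.


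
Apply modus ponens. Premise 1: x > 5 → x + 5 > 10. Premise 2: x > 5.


Modus ponens: from (P → Q) and P, infer Q.
P = 'x > 5' is asserted, and P → Q holds, so Q follows.

x + 5 > 10.


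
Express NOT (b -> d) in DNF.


Step 1: Rewrite implication then negate: ¬(¬b ∨ d) = b ∧ ¬d.

b AND (NOT d)


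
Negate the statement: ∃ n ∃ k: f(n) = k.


Negation flips each quantifier (∀↔∃) and negates the inner predicate.
¬(∃ n ∃ k: φ) = ∀ n ∀ k: ¬φ.

∀ n ∀ k: ¬(f(n) = k)


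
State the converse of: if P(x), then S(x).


The converse of (P → Q) is (Q → P). It is not in general equivalent to the original.
Here P = 'P(x)' and Q = 'S(x)'.

If S(x), then P(x).


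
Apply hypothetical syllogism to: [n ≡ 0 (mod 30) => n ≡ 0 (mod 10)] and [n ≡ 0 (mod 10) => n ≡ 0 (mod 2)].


Hypothetical syllogism: from (P → Q) and (Q → R), infer (P → R).
Chain the two implications through the shared middle term 'n ≡ 0 (mod 10)'.

n ≡ 0 (mod 30) => n ≡ 0 (mod 2)


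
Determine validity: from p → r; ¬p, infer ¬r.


This is denying the antecedent (fallacy). There exist truth assignments where the premises are all true but the conclusion is false.

Invalid.


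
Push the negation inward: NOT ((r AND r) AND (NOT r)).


De Morgan: the negation of a conjunction is the disjunction of the negations.
Distribute NOT across AND, flipping it to OR, and negate each literal.

((NOT r) OR (NOT r)) OR r


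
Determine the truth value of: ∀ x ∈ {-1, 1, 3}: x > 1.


Evaluate the predicate on each element: -1:F, 1:F, 3:T.
Counterexample x = -1 fails the predicate.

F


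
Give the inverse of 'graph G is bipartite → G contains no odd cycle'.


The inverse of (P → Q) is (¬P → ¬Q). It is equivalent to the converse, not to the original.
Here P = 'graph G is bipartite' and Q = 'G contains no odd cycle'.

If not (graph G is bipartite), then not (G contains no odd cycle).


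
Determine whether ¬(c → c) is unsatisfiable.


Truth table over {c}:
c | φ
-----
F | F
T | F
Every row is false.

Yes, it is a contradiction.


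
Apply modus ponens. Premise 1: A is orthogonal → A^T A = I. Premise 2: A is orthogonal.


Modus ponens: from (P → Q) and P, infer Q.
P = 'A is orthogonal' is asserted, and P → Q holds, so Q follows.

A^T A = I.


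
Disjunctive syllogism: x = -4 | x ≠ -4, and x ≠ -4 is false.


Disjunctive syllogism: from (P ∨ Q) and ¬P, infer Q.
One disjunct, 'x ≠ -4', is ruled out; the other must hold.

x = -4


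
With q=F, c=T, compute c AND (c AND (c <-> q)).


Substitute q=F, c=T:
c <-> q = T <-> F = F
c AND (c <-> q) = T AND F = F
c AND (c AND (c <-> q)) = T AND F = F

F


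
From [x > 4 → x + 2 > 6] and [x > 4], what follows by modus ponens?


Modus ponens: from (P → Q) and P, infer Q.
P = 'x > 4' is asserted, and P → Q holds, so Q follows.

x + 2 > 6.


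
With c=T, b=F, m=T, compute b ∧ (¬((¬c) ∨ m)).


Substitute c=T, b=F, m=T:
¬c = F
(¬c) ∨ m = F ∨ T = T
¬((¬c) ∨ m) = F
b ∧ (¬((¬c) ∨ m)) = F ∧ F = F

F


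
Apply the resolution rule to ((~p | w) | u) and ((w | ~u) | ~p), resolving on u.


The clauses contain complementary literals u and ~u.
Resolution eliminates this pair and disjoins the remaining literals (merging duplicates).

(~p | w)


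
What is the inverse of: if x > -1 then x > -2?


The inverse of (P → Q) is (¬P → ¬Q). It is equivalent to the converse, not to the original.
Here P = 'x > -1' and Q = 'x > -2'.

If not (x > -1), then not (x > -2).


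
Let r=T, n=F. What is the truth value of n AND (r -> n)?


Substitute r=T, n=F:
r -> n = T -> F = F
n AND (r -> n) = F AND F = F

F


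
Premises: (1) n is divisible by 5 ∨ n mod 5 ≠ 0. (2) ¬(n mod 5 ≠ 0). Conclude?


Disjunctive syllogism: from (P ∨ Q) and ¬P, infer Q.
One disjunct, 'n mod 5 ≠ 0', is ruled out; the other must hold.

n is divisible by 5


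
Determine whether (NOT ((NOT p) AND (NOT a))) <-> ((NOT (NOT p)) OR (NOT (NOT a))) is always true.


Build the truth table over {a, p}:
a | p | φ
---------
F | F | T
T | F | T
F | T | T
T | T | T
Every row evaluates to true.

Yes, it is a tautology.


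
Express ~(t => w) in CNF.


Step 1: Rewrite t → w as ¬t ∨ w.
Step 2: Negate: ¬(¬t ∨ w) = t ∧ ¬w (De Morgan + double negation).

t & (~w)


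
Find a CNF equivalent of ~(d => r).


Step 1: Rewrite d → r as ¬d ∨ r.
Step 2: Negate: ¬(¬d ∨ r) = d ∧ ¬r (De Morgan + double negation).

d & (~r)


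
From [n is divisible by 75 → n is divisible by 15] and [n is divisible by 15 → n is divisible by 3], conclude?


Hypothetical syllogism: from (P → Q) and (Q → R), infer (P → R).
Chain the two implications through the shared middle term 'n is divisible by 15'.

n is divisible by 75 → n is divisible by 3


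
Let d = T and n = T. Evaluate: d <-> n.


Biconditional is true when both operands have the same truth value.
Substitute: d=T, n=T.
T <-> T evaluates to T.

T


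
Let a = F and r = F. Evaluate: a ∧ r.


Conjunction is true only when both operands are true.
Substitute: a=F, r=F.
F ∧ F evaluates to F.

F


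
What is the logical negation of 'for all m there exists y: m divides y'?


Negation flips each quantifier (∀↔∃) and negates the inner predicate.
¬(for all m there exists y: φ) = there exists m for all y: ¬φ.

there exists m for all y: NOT(m divides y)


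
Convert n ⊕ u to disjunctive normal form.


Step 1: n ⊕ u is true exactly when they disagree: (n ∧ ¬u) ∨ (¬n ∧ u).

(n ∧ (¬u)) ∨ ((¬n) ∧ u)


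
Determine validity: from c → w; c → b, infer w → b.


This is (no valid rule). There exist truth assignments where the premises are all true but the conclusion is false.

Invalid.


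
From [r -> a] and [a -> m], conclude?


Hypothetical syllogism: from (P → Q) and (Q → R), infer (P → R).
Chain the two implications through the shared middle term 'a'.

r -> m


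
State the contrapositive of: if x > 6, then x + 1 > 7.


The contrapositive of (P → Q) is (¬Q → ¬P); it is logically equivalent to the original.
Here P = 'x > 6' and Q = 'x + 1 > 7'.

If not (x + 1 > 7), then not (x > 6).


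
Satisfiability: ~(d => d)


Check all 2 assignments over {d}:
d | φ
-----
False | False
True | False
No assignment makes the formula true.

Unsatisfiable.


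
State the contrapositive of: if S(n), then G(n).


The contrapositive of (P → Q) is (¬Q → ¬P); it is logically equivalent to the original.
Here P = 'S(n)' and Q = 'G(n)'.

If not (G(n)), then not (S(n)).


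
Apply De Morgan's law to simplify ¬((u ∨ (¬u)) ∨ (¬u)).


De Morgan: the negation of a disjunction is the conjunction of the negations.
Distribute ¬ across ∨, flipping it to ∧, and negate each literal.

((¬u) ∧ u) ∧ u


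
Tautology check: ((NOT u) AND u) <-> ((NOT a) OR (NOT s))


Build the truth table over {a, s, u}:
a | s | u | φ
-------------
F | F | F | F
T | F | F | F
F | T | F | F
T | T | F | T
F | F | T | F
T | F | T | F
F | T | T | F
T | T | T | T
Counterexample at row 1: with a=F, s=F, u=F, the formula is F.

No, it is not a tautology.


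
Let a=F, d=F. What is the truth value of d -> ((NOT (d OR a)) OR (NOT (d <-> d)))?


Substitute a=F, d=F:
d OR a = F OR F = F
NOT (d OR a) = T
d <-> d = F <-> F = T
NOT (d <-> d) = F
(NOT (d OR a)) OR (NOT (d <-> d)) = T OR F = T
d -> ((NOT (d OR a)) OR (NOT (d <-> d))) = F -> T = T

T


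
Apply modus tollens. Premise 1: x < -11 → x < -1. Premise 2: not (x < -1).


Modus tollens: from (P → Q) and ¬Q, infer ¬P.
Q = 'x < -1' is denied; since P → Q, P must also fail.

Not (x < -11).


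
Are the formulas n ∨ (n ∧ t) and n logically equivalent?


Compare truth tables:
n | t | φ | ψ
-------------
F | F | F | F
T | F | T | T
F | T | F | F
T | T | T | T
The columns φ and ψ agree on every row.

Yes, they are logically equivalent.


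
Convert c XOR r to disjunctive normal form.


Step 1: c ⊕ r is true exactly when they disagree: (c ∧ ¬r) ∨ (¬c ∧ r).

(c AND (NOT r)) OR ((NOT c) AND r)


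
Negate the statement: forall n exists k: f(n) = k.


Negation flips each quantifier (∀↔∃) and negates the inner predicate.
¬(forall n exists k: φ) = exists n forall k: ¬φ.

exists n forall k: ~(f(n) = k)


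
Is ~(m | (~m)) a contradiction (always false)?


Truth table over {m}:
m | φ
-----
False | False
True | False
Every row is false.

Yes, it is a contradiction.


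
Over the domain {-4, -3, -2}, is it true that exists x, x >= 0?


Evaluate the predicate on each element: -4:False, -3:False, -2:False.
No element satisfies the predicate.

False


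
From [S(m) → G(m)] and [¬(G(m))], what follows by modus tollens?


Modus tollens: from (P → Q) and ¬Q, infer ¬P.
Q = 'G(m)' is denied; since P → Q, P must also fail.

Not (S(m)).


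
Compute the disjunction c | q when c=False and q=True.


Disjunction is false only when both operands are false.
Substitute: c=False, q=True.
False | True evaluates to True.

True


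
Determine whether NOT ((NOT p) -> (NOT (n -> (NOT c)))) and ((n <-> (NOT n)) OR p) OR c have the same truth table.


Compare truth tables:
c | n | p | φ | ψ
-----------------
F | F | F | T | F
T | F | F | T | T
F | T | F | T | F
T | T | F | F | T
F | F | T | F | T
T | F | T | F | T
F | T | T | F | T
T | T | T | F | T
They differ at row 1 (c=F, n=F, p=F): φ=T but ψ=F.

No, they are not logically equivalent.


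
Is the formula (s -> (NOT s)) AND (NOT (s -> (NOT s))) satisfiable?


Check all 2 assignments over {s}:
s | φ
-----
F | F
T | F
No assignment makes the formula true.

Unsatisfiable.


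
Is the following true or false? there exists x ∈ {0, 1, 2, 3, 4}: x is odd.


Evaluate the predicate on each element: 0:F, 1:T, 2:F, 3:T, 4:F.
Witness x = 1 satisfies the predicate.

T


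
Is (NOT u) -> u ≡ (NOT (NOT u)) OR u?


Compare truth tables:
u | φ | ψ
---------
F | F | F
T | T | T
The columns φ and ψ agree on every row.

Yes, they are logically equivalent.


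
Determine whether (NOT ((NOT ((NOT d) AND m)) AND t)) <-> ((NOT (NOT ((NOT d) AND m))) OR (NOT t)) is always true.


Build the truth table over {d, m, t}:
d | m | t | φ
-------------
F | F | F | T
T | F | F | T
F | T | F | T
T | T | F | T
F | F | T | T
T | F | T | T
F | T | T | T
T | T | T | T
Every row evaluates to true.

Yes, it is a tautology.


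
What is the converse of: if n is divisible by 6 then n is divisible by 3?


The converse of (P → Q) is (Q → P). It is not in general equivalent to the original.
Here P = 'n is divisible by 6' and Q = 'n is divisible by 3'.

If n is divisible by 3, then n is divisible by 6.


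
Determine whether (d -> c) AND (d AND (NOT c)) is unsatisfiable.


Truth table over {c, d}:
c | d | φ
---------
F | F | F
T | F | F
F | T | F
T | T | F
Every row is false.

Yes, it is a contradiction.


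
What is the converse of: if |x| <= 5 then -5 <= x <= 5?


The converse of (P → Q) is (Q → P). It is not in general equivalent to the original.
Here P = '|x| <= 5' and Q = '-5 <= x <= 5'.

If -5 <= x <= 5, then |x| <= 5.


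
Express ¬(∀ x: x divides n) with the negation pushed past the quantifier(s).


¬(∀ x: φ) = ∃ x: ¬φ, and ¬(∃ x: φ) = ∀ x: ¬φ.
Apply to the universal statement.

∃ x: ¬(x divides n)


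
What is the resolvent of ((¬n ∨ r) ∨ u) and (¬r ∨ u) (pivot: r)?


The clauses contain complementary literals r and ¬r.
Resolution eliminates this pair and disjoins the remaining literals (merging duplicates).

(u ∨ ¬n)


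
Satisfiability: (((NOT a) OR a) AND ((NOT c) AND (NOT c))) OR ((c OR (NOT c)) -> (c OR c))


Search for a satisfying assignment over {a, c}.
Try a=F, c=F: the formula evaluates to T.
A satisfying assignment exists.

Satisfiable.


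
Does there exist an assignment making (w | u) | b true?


Search for a satisfying assignment over {b, u, w}.
Try b=True, u=False, w=False: the formula evaluates to True.
A satisfying assignment exists.

Satisfiable.


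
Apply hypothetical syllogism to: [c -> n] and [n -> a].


Hypothetical syllogism: from (P → Q) and (Q → R), infer (P → R).
Chain the two implications through the shared middle term 'n'.

c -> a


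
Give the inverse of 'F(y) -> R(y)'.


The inverse of (P → Q) is (¬P → ¬Q). It is equivalent to the converse, not to the original.
Here P = 'F(y)' and Q = 'R(y)'.

If not (F(y)), then not (R(y)).


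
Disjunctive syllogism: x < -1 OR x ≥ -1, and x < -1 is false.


Disjunctive syllogism: from (P ∨ Q) and ¬P, infer Q.
One disjunct, 'x < -1', is ruled out; the other must hold.

x ≥ -1


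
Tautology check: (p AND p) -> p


Build the truth table over {p}:
p | φ
-----
F | T
T | T
Every row evaluates to true.

Yes, it is a tautology.


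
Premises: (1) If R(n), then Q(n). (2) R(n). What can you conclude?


Modus ponens: from (P → Q) and P, infer Q.
P = 'R(n)' is asserted, and P → Q holds, so Q follows.

Q(n).


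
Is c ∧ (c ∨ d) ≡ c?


Compare truth tables:
c | d | φ | ψ
-------------
F | F | F | F
T | F | T | T
F | T | F | F
T | T | T | T
The columns φ and ψ agree on every row.

Yes, they are logically equivalent.


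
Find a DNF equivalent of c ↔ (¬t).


Step 1: c ↔ (¬t) is true exactly when both agree: (c ∧ (¬t)) ∨ (¬c ∧ ¬(¬t)).
Step 2: Eliminate any double negations (¬¬X = X).

(c ∧ (¬t)) ∨ ((¬c) ∧ t)


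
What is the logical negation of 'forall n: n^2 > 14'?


¬(forall x: φ) = exists x: ¬φ, and ¬(exists x: φ) = forall x: ¬φ.
Apply to the universal statement.

exists n: ~(n^2 > 14)


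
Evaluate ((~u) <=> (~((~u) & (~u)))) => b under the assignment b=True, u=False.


Substitute b=True, u=False:
~u = True
~u = True
~u = True
(~u) & (~u) = True & True = True
~((~u) & (~u)) = False
(~u) <=> (~((~u) & (~u))) = True <=> False = False
((~u) <=> (~((~u) & (~u)))) => b = False => True = True

True


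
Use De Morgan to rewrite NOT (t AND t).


De Morgan: the negation of a conjunction is the disjunction of the negations.
Distribute NOT across AND, flipping it to OR, and negate each literal.

(NOT t) OR (NOT t)


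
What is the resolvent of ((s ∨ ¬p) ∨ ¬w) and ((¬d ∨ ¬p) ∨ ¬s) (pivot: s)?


The clauses contain complementary literals s and ¬s.
Resolution eliminates this pair and disjoins the remaining literals (merging duplicates).

((¬p ∨ ¬w) ∨ ¬d)


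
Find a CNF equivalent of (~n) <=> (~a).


Step 1: Rewrite (¬n) ↔ (¬a) as ((¬n) → (¬a)) ∧ ((¬a) → (¬n)).
Step 2: Rewrite each implication as a disjunction.
Step 3: Eliminate any double negations (¬¬X = X).

(n | (~a)) & (a | (~n))


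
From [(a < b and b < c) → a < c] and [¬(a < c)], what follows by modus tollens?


Modus tollens: from (P → Q) and ¬Q, infer ¬P.
Q = 'a < c' is denied; since P → Q, P must also fail.

Not ((a < b and b < c)).


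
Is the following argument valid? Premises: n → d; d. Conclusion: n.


This is affirming the consequent (fallacy). There exist truth assignments where the premises are all true but the conclusion is false.

Invalid.


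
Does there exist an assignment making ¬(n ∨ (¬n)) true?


Check all 2 assignments over {n}:
n | φ
-----
F | F
T | F
No assignment makes the formula true.

Unsatisfiable.


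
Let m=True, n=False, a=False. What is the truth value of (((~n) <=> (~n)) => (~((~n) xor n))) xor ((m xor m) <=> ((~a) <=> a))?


Substitute m=True, n=False, a=False:
… (earlier sub-steps elided)
(~n) <=> (~n) = True <=> True = True
~n = True
(~n) xor n = True xor False = True
~((~n) xor n) = False
((~n) <=> (~n)) => (~((~n) xor n)) = True => False = False
m xor m = True xor True = False
~a = True
(~a) <=> a = True <=> False = False
(m xor m) <=> ((~a) <=> a) = False <=> False = True
(((~n) <=> (~n)) => (~((~n) xor n))) xor ((m xor m) <=> ((~a) <=> a)) = False xor True = True

True


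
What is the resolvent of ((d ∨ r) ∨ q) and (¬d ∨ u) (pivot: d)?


The clauses contain complementary literals d and ¬d.
Resolution eliminates this pair and disjoins the remaining literals (merging duplicates).

((r ∨ q) ∨ u)


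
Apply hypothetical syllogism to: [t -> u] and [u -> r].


Hypothetical syllogism: from (P → Q) and (Q → R), infer (P → R).
Chain the two implications through the shared middle term 'u'.

t -> r


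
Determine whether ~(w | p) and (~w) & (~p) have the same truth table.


Compare truth tables:
p | w | φ | ψ
-------------
False | False | True | True
True | False | False | False
False | True | False | False
True | True | False | False
The columns φ and ψ agree on every row.

Yes, they are logically equivalent.


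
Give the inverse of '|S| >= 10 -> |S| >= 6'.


The inverse of (P → Q) is (¬P → ¬Q). It is equivalent to the converse, not to the original.
Here P = '|S| >= 10' and Q = '|S| >= 6'.

If not (|S| >= 10), then not (|S| >= 6).


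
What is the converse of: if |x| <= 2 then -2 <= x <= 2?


The converse of (P → Q) is (Q → P). It is not in general equivalent to the original.
Here P = '|x| <= 2' and Q = '-2 <= x <= 2'.

If -2 <= x <= 2, then |x| <= 2.


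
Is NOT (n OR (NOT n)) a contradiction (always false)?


Truth table over {n}:
n | φ
-----
F | F
T | F
Every row is false.

Yes, it is a contradiction.


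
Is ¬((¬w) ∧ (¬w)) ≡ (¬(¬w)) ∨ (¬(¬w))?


Compare truth tables:
w | φ | ψ
---------
F | F | F
T | T | T
The columns φ and ψ agree on every row.

Yes, they are logically equivalent.


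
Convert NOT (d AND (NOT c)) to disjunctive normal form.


Step 1: Apply De Morgan: ¬(d ∧ (¬c)) = ¬d ∨ ¬(¬c).
Step 2: Eliminate any double negations (¬¬X = X).

(NOT d) OR c


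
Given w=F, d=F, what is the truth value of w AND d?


Conjunction is true only when both operands are true.
Substitute: w=F, d=F.
F AND F evaluates to F.

F
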